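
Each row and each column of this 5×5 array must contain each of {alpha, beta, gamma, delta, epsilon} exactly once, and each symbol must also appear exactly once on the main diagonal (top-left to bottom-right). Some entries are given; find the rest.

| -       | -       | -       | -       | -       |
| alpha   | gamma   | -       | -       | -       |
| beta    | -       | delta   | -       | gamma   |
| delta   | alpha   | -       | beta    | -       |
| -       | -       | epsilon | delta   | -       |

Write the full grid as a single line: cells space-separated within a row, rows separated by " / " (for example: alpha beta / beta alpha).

(r1,c1) = epsilon
(r2,c3) = beta
(r2,c4) = epsilon
(r2,c5) = delta
(r3,c2) = epsilon
(r3,c4) = alpha
(r4,c3) = gamma
(r4,c5) = epsilon
(r5,c1) = gamma
(r5,c2) = beta
(r5,c5) = alpha
(r1,c2) = delta
(r1,c3) = alpha
(r1,c4) = gamma
(r1,c5) = beta

epsilon delta alpha gamma beta / alpha gamma beta epsilon delta / beta epsilon delta alpha gamma / delta alpha gamma beta epsilon / gamma beta epsilon delta alpha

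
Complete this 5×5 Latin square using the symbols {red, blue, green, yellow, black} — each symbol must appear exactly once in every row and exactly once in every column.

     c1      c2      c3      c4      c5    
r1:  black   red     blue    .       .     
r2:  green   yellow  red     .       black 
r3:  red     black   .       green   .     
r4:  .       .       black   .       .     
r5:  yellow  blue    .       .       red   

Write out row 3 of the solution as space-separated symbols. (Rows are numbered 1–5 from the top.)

(r1,c4) = yellow
(r1,c5) = green
(r2,c4) = blue
(r3,c3) = yellow
(r3,c5) = blue

red black yellow green blue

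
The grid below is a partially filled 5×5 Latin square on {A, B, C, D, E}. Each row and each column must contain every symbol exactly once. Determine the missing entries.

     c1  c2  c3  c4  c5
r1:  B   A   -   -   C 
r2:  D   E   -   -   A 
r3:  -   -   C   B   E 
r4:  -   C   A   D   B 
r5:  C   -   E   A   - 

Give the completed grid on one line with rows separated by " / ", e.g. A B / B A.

B A D E C / D E B C A / A D C B E / E C A D B / C B E A D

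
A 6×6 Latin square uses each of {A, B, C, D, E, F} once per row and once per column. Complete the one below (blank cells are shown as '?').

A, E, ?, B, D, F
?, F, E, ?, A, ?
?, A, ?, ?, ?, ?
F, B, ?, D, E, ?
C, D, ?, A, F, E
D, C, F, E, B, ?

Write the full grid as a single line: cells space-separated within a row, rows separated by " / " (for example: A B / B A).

A E C B D F / B F E C A D / E A D F C B / F B A D E C / C D B A F E / D C F E B A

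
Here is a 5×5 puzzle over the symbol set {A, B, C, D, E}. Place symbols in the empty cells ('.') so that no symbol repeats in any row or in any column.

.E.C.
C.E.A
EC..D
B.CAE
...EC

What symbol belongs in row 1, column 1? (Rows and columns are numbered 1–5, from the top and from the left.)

A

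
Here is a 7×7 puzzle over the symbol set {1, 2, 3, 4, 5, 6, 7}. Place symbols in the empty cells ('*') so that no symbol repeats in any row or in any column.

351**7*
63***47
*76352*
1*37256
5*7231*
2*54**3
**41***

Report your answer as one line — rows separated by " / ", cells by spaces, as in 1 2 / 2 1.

At row 1, column 4: row 1 has {1,3,5,7}; column 4 has {1,2,3,4,7}; that leaves 6.
At row 1, column 5: row 1 has {1,3,5,6,7}; column 5 has {2,3,5}; that leaves 4.
At row 1, column 7: row 1 has {1,3,4,5,6,7}; column 7 has {3,6,7}; that leaves 2.
At row 2, column 3: row 2 has {3,4,6,7}; column 3 has {1,3,4,5,6,7}; that leaves 2.
At row 2, column 4: row 2 has {2,3,4,6,7}; column 4 has {1,2,3,4,6,7}; that leaves 5.
At row 2, column 5: row 2 has {2,3,4,5,6,7}; column 5 has {2,3,4,5}; that leaves 1.
At row 3, column 1: row 3 has {2,3,5,6,7}; column 1 has {1,2,3,5,6}; that leaves 4.
At row 3, column 7: row 3 has {2,3,4,5,6,7}; column 7 has {2,3,6,7}; that leaves 1.
At row 4, column 2: row 4 has {1,2,3,5,6,7}; column 2 has {3,5,7}; that leaves 4.
At row 5, column 2: row 5 has {1,2,3,5,7}; column 2 has {3,4,5,7}; that leaves 6.
At row 5, column 7: row 5 has {1,2,3,5,6,7}; column 7 has {1,2,3,6,7}; that leaves 4.
At row 6, column 2: row 6 has {2,3,4,5}; column 2 has {3,4,5,6,7}; that leaves 1.
At row 6, column 6: row 6 has {1,2,3,4,5}; column 6 has {1,2,4,5,7}; that leaves 6.
At row 7, column 1: row 7 has {1,4}; column 1 has {1,2,3,4,5,6}; that leaves 7.
At row 7, column 2: row 7 has {1,4,7}; column 2 has {1,3,4,5,6,7}; that leaves 2.
At row 7, column 5: row 7 has {1,2,4,7}; column 5 has {1,2,3,4,5}; that leaves 6.
At row 7, column 6: row 7 has {1,2,4,6,7}; column 6 has {1,2,4,5,6,7}; that leaves 3.
At row 7, column 7: row 7 has {1,2,3,4,6,7}; column 7 has {1,2,3,4,6,7}; that leaves 5.
At row 6, column 5: row 6 has {1,2,3,4,5,6}; column 5 has {1,2,3,4,5,6}; that leaves 7.

3 5 1 6 4 7 2 / 6 3 2 5 1 4 7 / 4 7 6 3 5 2 1 / 1 4 3 7 2 5 6 / 5 6 7 2 3 1 4 / 2 1 5 4 7 6 3 / 7 2 4 1 6 3 5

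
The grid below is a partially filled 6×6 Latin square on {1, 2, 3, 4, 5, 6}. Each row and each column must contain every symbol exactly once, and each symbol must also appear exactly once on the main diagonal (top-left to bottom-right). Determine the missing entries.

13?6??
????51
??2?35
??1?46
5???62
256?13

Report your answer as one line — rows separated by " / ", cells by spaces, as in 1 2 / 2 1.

1 3 5 6 2 4 / 6 4 3 2 5 1 / 4 6 2 1 3 5 / 3 2 1 5 4 6 / 5 1 4 3 6 2 / 2 5 6 4 1 3

At row 1, column 5: row 1 has {1,3,6}; column 5 has {1,3,4,5,6}; that leaves 2.
At row 1, column 6: row 1 has {1,2,3,6}; column 6 has {1,2,3,5,6}; that leaves 4.
At row 2, column 2: row 2 has {1,5}; column 2 has {3,5}; the diagonal has {1,2,3,6}; that leaves 4.
At row 2, column 3: row 2 has {1,4,5}; column 3 has {1,2,6}; that leaves 3.
At row 2, column 4: row 2 has {1,3,4,5}; column 4 has {6}; that leaves 2.
At row 4, column 1: row 4 has {1,4,6}; column 1 has {1,2,5}; that leaves 3.
At row 4, column 2: row 4 has {1,3,4,6}; column 2 has {3,4,5}; that leaves 2.
At row 4, column 4: row 4 has {1,2,3,4,6}; column 4 has {2,6}; the diagonal has {1,2,3,4,6}; that leaves 5.
At row 5, column 2: row 5 has {2,5,6}; column 2 has {2,3,4,5}; that leaves 1.
At row 5, column 3: row 5 has {1,2,5,6}; column 3 has {1,2,3,6}; that leaves 4.
At row 5, column 4: row 5 has {1,2,4,5,6}; column 4 has {2,5,6}; that leaves 3.
At row 6, column 4: row 6 has {1,2,3,5,6}; column 4 has {2,3,5,6}; that leaves 4.
At row 1, column 3: row 1 has {1,2,3,4,6}; column 3 has {1,2,3,4,6}; that leaves 5.
At row 2, column 1: row 2 has {1,2,3,4,5}; column 1 has {1,2,3,5}; that leaves 6.
At row 3, column 1: row 3 has {2,3,5}; column 1 has {1,2,3,5,6}; that leaves 4.
At row 3, column 2: row 3 has {2,3,4,5}; column 2 has {1,2,3,4,5}; that leaves 6.
At row 3, column 4: row 3 has {2,3,4,5,6}; column 4 has {2,3,4,5,6}; that leaves 1.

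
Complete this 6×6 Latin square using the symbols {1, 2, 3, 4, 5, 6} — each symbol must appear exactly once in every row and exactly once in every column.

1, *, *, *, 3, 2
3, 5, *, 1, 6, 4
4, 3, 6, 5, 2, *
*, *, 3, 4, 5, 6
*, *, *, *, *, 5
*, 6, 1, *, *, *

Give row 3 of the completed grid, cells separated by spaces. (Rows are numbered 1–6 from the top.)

Cell (r1,c2): row 1 has {1,2,3}; column 2 has {3,5,6} → 4.
Cell (r1,c3): row 1 has {1,2,3,4}; column 3 has {1,3,6} → 5.
Cell (r1,c4): row 1 has {1,2,3,4,5}; column 4 has {1,4,5} → 6.
Cell (r2,c3): row 2 has {1,3,4,5,6}; column 3 has {1,3,5,6} → 2.
Cell (r3,c6): row 3 has {2,3,4,5,6}; column 6 has {2,4,5,6} → 1.

4 3 6 5 2 1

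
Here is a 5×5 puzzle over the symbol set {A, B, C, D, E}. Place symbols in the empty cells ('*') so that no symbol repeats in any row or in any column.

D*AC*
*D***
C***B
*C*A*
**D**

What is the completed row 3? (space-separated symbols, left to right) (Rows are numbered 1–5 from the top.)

C A E D B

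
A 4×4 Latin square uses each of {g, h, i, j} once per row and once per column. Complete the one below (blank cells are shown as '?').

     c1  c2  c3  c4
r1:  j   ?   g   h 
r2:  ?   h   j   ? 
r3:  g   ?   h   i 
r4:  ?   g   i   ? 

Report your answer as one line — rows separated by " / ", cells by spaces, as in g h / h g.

j i g h / i h j g / g j h i / h g i j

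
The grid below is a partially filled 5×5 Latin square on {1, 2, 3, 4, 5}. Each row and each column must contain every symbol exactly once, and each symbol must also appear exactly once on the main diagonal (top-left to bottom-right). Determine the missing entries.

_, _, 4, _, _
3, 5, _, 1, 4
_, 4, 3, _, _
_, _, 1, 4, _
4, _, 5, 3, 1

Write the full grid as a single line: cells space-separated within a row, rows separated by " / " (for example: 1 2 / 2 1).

(r1,c1) = 2
(r1,c4) = 5
(r1,c5) = 3
(r2,c3) = 2
(r3,c4) = 2
(r3,c5) = 5
(r4,c1) = 5
(r4,c5) = 2
(r5,c2) = 2
(r1,c2) = 1
(r3,c1) = 1
(r4,c2) = 3

2 1 4 5 3 / 3 5 2 1 4 / 1 4 3 2 5 / 5 3 1 4 2 / 4 2 5 3 1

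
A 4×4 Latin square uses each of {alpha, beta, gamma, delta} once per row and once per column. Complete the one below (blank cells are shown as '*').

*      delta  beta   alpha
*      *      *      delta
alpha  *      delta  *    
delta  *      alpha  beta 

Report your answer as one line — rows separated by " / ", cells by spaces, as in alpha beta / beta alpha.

gamma delta beta alpha / beta alpha gamma delta / alpha beta delta gamma / delta gamma alpha beta

At row 1, column 1: row 1 has {alpha,beta,delta}; column 1 has {alpha,delta}; that leaves gamma.
At row 2, column 1: row 2 has {delta}; column 1 has {alpha,gamma,delta}; that leaves beta.
At row 2, column 3: row 2 has {beta,delta}; column 3 has {alpha,beta,delta}; that leaves gamma.
At row 3, column 4: row 3 has {alpha,delta}; column 4 has {alpha,beta,delta}; that leaves gamma.
At row 4, column 2: row 4 has {alpha,beta,delta}; column 2 has {delta}; that leaves gamma.
At row 2, column 2: row 2 has {beta,gamma,delta}; column 2 has {gamma,delta}; that leaves alpha.
At row 3, column 2: row 3 has {alpha,gamma,delta}; column 2 has {alpha,gamma,delta}; that leaves beta.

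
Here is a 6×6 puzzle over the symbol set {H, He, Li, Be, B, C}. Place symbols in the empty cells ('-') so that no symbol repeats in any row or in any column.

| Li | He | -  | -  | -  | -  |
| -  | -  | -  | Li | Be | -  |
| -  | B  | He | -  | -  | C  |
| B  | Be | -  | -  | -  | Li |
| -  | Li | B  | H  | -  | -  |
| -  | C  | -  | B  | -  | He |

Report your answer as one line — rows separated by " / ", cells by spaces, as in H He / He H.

Cell (r2,c2): row 2 has {Li,Be}; column 2 has {He,Li,Be,B,C} → H.
Cell (r2,c3): row 2 has {H,Li,Be}; column 3 has {He,B} → C.
Cell (r2,c6): row 2 has {H,Li,Be,C}; column 6 has {He,Li,C} → B.
Cell (r3,c4): row 3 has {He,B,C}; column 4 has {H,Li,B} → Be.
Cell (r4,c3): row 4 has {Li,Be,B}; column 3 has {He,B,C} → H.
Cell (r5,c6): row 5 has {H,Li,B}; column 6 has {He,Li,B,C} → Be.
Cell (r1,c3): row 1 has {He,Li}; column 3 has {H,He,B,C} → Be.
Cell (r1,c4): row 1 has {He,Li,Be}; column 4 has {H,Li,Be,B} → C.
Cell (r1,c6): row 1 has {He,Li,Be,C}; column 6 has {He,Li,Be,B,C} → H.
Cell (r2,c1): row 2 has {H,Li,Be,B,C}; column 1 has {Li,B} → He.
Cell (r3,c1): row 3 has {He,Be,B,C}; column 1 has {He,Li,B} → H.
Cell (r3,c5): row 3 has {H,He,Be,B,C}; column 5 has {Be} → Li.
Cell (r4,c4): row 4 has {H,Li,Be,B}; column 4 has {H,Li,Be,B,C} → He.
Cell (r4,c5): row 4 has {H,He,Li,Be,B}; column 5 has {Li,Be} → C.
Cell (r5,c1): row 5 has {H,Li,Be,B}; column 1 has {H,He,Li,B} → C.
Cell (r5,c5): row 5 has {H,Li,Be,B,C}; column 5 has {Li,Be,C} → He.
Cell (r6,c1): row 6 has {He,B,C}; column 1 has {H,He,Li,B,C} → Be.
Cell (r6,c3): row 6 has {He,Be,B,C}; column 3 has {H,He,Be,B,C} → Li.
Cell (r6,c5): row 6 has {He,Li,Be,B,C}; column 5 has {He,Li,Be,C} → H.
Cell (r1,c5): row 1 has {H,He,Li,Be,C}; column 5 has {H,He,Li,Be,C} → B.

Li He Be C B H / He H C Li Be B / H B He Be Li C / B Be H He C Li / C Li B H He Be / Be C Li B H He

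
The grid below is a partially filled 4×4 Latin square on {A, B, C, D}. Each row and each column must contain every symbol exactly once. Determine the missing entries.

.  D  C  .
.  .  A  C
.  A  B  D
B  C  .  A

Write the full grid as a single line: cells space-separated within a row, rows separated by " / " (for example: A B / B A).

row 1 has {C,D}; column 1 has {B} — only A is left for (r1,c1).
row 1 has {A,C,D}; column 4 has {A,C,D} — only B is left for (r1,c4).
row 2 has {A,C}; column 1 has {A,B} — only D is left for (r2,c1).
row 2 has {A,C,D}; column 2 has {A,C,D} — only B is left for (r2,c2).
row 3 has {A,B,D}; column 1 has {A,B,D} — only C is left for (r3,c1).
row 4 has {A,B,C}; column 3 has {A,B,C} — only D is left for (r4,c3).

A D C B / D B A C / C A B D / B C D A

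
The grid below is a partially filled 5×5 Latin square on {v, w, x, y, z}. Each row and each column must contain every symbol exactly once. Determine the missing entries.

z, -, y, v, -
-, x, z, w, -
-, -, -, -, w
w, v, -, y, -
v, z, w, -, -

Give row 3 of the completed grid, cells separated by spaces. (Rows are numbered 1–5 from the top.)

x y v z w

row 1 has {v,y,z}; column 2 has {v,x,z} — only w is left for (r1,c2).
row 1 has {v,w,y,z}; column 5 has {w} — only x is left for (r1,c5).
row 2 has {w,x,z}; column 1 has {v,w,z} — only y is left for (r2,c1).
row 2 has {w,x,y,z}; column 5 has {w,x} — only v is left for (r2,c5).
row 3 has {w}; column 1 has {v,w,y,z} — only x is left for (r3,c1).
row 3 has {w,x}; column 2 has {v,w,x,z} — only y is left for (r3,c2).
row 3 has {w,x,y}; column 3 has {w,y,z} — only v is left for (r3,c3).
row 3 has {v,w,x,y}; column 4 has {v,w,y} — only z is left for (r3,c4).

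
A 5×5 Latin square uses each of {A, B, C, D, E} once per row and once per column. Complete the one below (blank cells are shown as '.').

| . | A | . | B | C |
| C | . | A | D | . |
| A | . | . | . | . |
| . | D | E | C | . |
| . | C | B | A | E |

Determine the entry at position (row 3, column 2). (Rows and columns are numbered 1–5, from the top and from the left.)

B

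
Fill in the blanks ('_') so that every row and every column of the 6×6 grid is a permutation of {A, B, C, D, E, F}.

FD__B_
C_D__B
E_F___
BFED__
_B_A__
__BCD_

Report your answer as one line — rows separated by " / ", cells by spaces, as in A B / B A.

F D A E B C / C A D F E B / E C F B A D / B F E D C A / D B C A F E / A E B C D F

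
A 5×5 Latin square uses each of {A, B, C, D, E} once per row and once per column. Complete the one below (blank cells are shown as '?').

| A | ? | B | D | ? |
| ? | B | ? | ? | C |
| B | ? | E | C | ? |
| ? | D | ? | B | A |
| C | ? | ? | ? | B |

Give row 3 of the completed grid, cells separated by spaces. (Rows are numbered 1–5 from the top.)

(r1,c5) = E
(r3,c2) = A
(r3,c5) = D

B A E C D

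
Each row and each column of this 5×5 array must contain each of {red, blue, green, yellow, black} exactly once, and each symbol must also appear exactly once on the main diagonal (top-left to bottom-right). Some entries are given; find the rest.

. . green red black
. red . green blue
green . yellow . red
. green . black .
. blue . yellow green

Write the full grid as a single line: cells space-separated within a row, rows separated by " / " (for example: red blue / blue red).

blue yellow green red black / yellow red black green blue / green black yellow blue red / red green blue black yellow / black blue red yellow green

row 1 has {red,green,black}; column 1 has {green}; the diagonal has {red,green,yellow,black} — only blue is left for (r1,c1).
row 1 has {red,blue,green,black}; column 2 has {red,blue,green} — only yellow is left for (r1,c2).
row 2 has {red,blue,green}; column 3 has {green,yellow} — only black is left for (r2,c3).
row 3 has {red,green,yellow}; column 2 has {red,blue,green,yellow} — only black is left for (r3,c2).
row 3 has {red,green,yellow,black}; column 4 has {red,green,yellow,black} — only blue is left for (r3,c4).
row 4 has {green,black}; column 5 has {red,blue,green,black} — only yellow is left for (r4,c5).
row 5 has {blue,green,yellow}; column 3 has {green,yellow,black} — only red is left for (r5,c3).
row 2 has {red,blue,green,black}; column 1 has {blue,green} — only yellow is left for (r2,c1).
row 4 has {green,yellow,black}; column 1 has {blue,green,yellow} — only red is left for (r4,c1).
row 4 has {red,green,yellow,black}; column 3 has {red,green,yellow,black} — only blue is left for (r4,c3).
row 5 has {red,blue,green,yellow}; column 1 has {red,blue,green,yellow} — only black is left for (r5,c1).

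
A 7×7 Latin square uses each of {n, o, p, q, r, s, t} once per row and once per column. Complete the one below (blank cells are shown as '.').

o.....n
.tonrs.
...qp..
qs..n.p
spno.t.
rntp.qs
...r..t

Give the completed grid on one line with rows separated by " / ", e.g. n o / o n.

o q p s t r n / p t o n r s q / t r s q p n o / q s r t n o p / s p n o q t r / r n t p o q s / n o q r s p t

(r2,c1) = p
(r2,c7) = q
(r4,c3) = r
(r4,c4) = t
(r4,c6) = o
(r5,c5) = q
(r5,c7) = r
(r6,c5) = o
(r7,c1) = n
(r7,c5) = s
(r7,c6) = p
(r1,c4) = s
(r1,c5) = t
(r1,c6) = r
(r3,c1) = t
(r3,c3) = s
(r3,c6) = n
(r3,c7) = o
(r7,c3) = q
(r1,c2) = q
(r1,c3) = p
(r3,c2) = r
(r7,c2) = o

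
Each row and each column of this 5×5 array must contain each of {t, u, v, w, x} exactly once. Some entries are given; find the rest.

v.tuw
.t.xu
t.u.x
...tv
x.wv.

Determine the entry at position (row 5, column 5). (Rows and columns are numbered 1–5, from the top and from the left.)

Cell (r1,c2): row 1 has {t,u,v,w}; column 2 has {t} → x.
Cell (r2,c1): row 2 has {t,u,x}; column 1 has {t,v,x} → w.
Cell (r2,c3): row 2 has {t,u,w,x}; column 3 has {t,u,w} → v.
Cell (r3,c4): row 3 has {t,u,x}; column 4 has {t,u,v,x} → w.
Cell (r4,c1): row 4 has {t,v}; column 1 has {t,v,w,x} → u.
Cell (r4,c2): row 4 has {t,u,v}; column 2 has {t,x} → w.
Cell (r4,c3): row 4 has {t,u,v,w}; column 3 has {t,u,v,w} → x.
Cell (r5,c2): row 5 has {v,w,x}; column 2 has {t,w,x} → u.
Cell (r5,c5): row 5 has {u,v,w,x}; column 5 has {u,v,w,x} → t.

t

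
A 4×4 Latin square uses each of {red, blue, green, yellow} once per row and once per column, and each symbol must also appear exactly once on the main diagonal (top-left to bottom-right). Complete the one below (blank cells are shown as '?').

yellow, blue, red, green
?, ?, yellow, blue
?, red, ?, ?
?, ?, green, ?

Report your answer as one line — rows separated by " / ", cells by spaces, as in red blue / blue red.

Cell (r2,c2): row 2 has {blue,yellow}; column 2 has {red,blue}; the diagonal has {yellow} → green.
Cell (r3,c3): row 3 has {red}; column 3 has {red,green,yellow}; the diagonal has {green,yellow} → blue.
Cell (r3,c4): row 3 has {red,blue}; column 4 has {blue,green} → yellow.
Cell (r4,c2): row 4 has {green}; column 2 has {red,blue,green} → yellow.
Cell (r4,c4): row 4 has {green,yellow}; column 4 has {blue,green,yellow}; the diagonal has {blue,green,yellow} → red.
Cell (r2,c1): row 2 has {blue,green,yellow}; column 1 has {yellow} → red.
Cell (r3,c1): row 3 has {red,blue,yellow}; column 1 has {red,yellow} → green.
Cell (r4,c1): row 4 has {red,green,yellow}; column 1 has {red,green,yellow} → blue.

yellow blue red green / red green yellow blue / green red blue yellow / blue yellow green red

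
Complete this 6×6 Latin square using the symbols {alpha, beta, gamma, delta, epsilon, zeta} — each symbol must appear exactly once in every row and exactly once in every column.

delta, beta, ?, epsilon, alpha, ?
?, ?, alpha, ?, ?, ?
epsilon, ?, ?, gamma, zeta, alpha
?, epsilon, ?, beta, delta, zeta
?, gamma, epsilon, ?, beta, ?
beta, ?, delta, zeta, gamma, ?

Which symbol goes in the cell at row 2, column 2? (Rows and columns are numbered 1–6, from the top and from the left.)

zeta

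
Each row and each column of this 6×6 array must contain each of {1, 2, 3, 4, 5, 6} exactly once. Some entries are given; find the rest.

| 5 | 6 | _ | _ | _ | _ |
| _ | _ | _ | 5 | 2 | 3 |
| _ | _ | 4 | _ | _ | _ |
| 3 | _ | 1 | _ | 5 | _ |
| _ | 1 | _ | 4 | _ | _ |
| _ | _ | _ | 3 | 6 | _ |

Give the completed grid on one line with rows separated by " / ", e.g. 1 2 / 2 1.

Cell (r2,c2): row 2 has {2,3,5}; column 2 has {1,6} → 4.
Cell (r2,c3): row 2 has {2,3,4,5}; column 3 has {1,4} → 6.
Cell (r4,c2): row 4 has {1,3,5}; column 2 has {1,4,6} → 2.
Cell (r4,c4): row 4 has {1,2,3,5}; column 4 has {3,4,5} → 6.
Cell (r4,c6): row 4 has {1,2,3,5,6}; column 6 has {3} → 4.
Cell (r5,c5): row 5 has {1,4}; column 5 has {2,5,6} → 3.
Cell (r6,c2): row 6 has {3,6}; column 2 has {1,2,4,6} → 5.
Cell (r6,c3): row 6 has {3,5,6}; column 3 has {1,4,6} → 2.
Cell (r6,c6): row 6 has {2,3,5,6}; column 6 has {3,4} → 1.
Cell (r1,c3): row 1 has {5,6}; column 3 has {1,2,4,6} → 3.
Cell (r1,c6): row 1 has {3,5,6}; column 6 has {1,3,4} → 2.
Cell (r2,c1): row 2 has {2,3,4,5,6}; column 1 has {3,5} → 1.
Cell (r3,c2): row 3 has {4}; column 2 has {1,2,4,5,6} → 3.
Cell (r3,c5): row 3 has {3,4}; column 5 has {2,3,5,6} → 1.
Cell (r5,c3): row 5 has {1,3,4}; column 3 has {1,2,3,4,6} → 5.
Cell (r5,c6): row 5 has {1,3,4,5}; column 6 has {1,2,3,4} → 6.
Cell (r6,c1): row 6 has {1,2,3,5,6}; column 1 has {1,3,5} → 4.
Cell (r1,c4): row 1 has {2,3,5,6}; column 4 has {3,4,5,6} → 1.
Cell (r1,c5): row 1 has {1,2,3,5,6}; column 5 has {1,2,3,5,6} → 4.
Cell (r3,c4): row 3 has {1,3,4}; column 4 has {1,3,4,5,6} → 2.
Cell (r3,c6): row 3 has {1,2,3,4}; column 6 has {1,2,3,4,6} → 5.
Cell (r5,c1): row 5 has {1,3,4,5,6}; column 1 has {1,3,4,5} → 2.
Cell (r3,c1): row 3 has {1,2,3,4,5}; column 1 has {1,2,3,4,5} → 6.

5 6 3 1 4 2 / 1 4 6 5 2 3 / 6 3 4 2 1 5 / 3 2 1 6 5 4 / 2 1 5 4 3 6 / 4 5 2 3 6 1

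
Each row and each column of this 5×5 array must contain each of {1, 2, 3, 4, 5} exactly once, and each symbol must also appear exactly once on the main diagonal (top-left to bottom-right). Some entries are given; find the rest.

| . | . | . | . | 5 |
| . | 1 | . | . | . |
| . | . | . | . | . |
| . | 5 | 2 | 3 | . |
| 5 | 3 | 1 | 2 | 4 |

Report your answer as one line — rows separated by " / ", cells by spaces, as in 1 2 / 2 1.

2 4 3 1 5 / 3 1 4 5 2 / 1 2 5 4 3 / 4 5 2 3 1 / 5 3 1 2 4

(r1,c1) = 2
(r1,c2) = 4
(r1,c3) = 3
(r1,c4) = 1
(r3,c2) = 2
(r3,c3) = 5
(r3,c4) = 4
(r4,c5) = 1
(r2,c3) = 4
(r2,c4) = 5
(r3,c5) = 3
(r4,c1) = 4
(r2,c1) = 3
(r2,c5) = 2
(r3,c1) = 1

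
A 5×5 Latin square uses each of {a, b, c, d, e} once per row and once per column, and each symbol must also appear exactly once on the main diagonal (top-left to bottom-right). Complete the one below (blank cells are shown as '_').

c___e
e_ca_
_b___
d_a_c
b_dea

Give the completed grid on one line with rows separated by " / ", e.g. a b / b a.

c a b d e / e d c a b / a b e c d / d e a b c / b c d e a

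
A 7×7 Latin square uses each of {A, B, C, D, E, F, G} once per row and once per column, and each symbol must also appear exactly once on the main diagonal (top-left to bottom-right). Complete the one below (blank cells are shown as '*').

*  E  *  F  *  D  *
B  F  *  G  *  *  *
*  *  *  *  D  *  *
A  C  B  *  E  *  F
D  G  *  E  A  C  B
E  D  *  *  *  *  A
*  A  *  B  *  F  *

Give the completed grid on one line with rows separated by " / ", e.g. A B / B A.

(r2,c5) = C
(r3,c2) = B
(r4,c4) = D
(r4,c6) = G
(r5,c3) = F
(r6,c4) = C
(r6,c6) = B
(r7,c5) = G
(r1,c5) = B
(r3,c4) = A
(r3,c6) = E
(r6,c3) = G
(r6,c5) = F
(r7,c1) = C
(r7,c7) = E
(r1,c1) = G
(r1,c7) = C
(r2,c6) = A
(r2,c7) = D
(r3,c1) = F
(r3,c3) = C
(r3,c7) = G
(r7,c3) = D
(r1,c3) = A
(r2,c3) = E

G E A F B D C / B F E G C A D / F B C A D E G / A C B D E G F / D G F E A C B / E D G C F B A / C A D B G F E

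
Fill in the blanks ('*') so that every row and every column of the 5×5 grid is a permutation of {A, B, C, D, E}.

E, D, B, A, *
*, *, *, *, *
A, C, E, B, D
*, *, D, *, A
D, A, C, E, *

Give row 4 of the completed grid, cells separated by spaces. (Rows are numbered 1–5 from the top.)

B E D C A

(r1,c5) = C
(r2,c3) = A
(r4,c4) = C
(r5,c5) = B
(r2,c4) = D
(r2,c5) = E
(r4,c1) = B
(r4,c2) = E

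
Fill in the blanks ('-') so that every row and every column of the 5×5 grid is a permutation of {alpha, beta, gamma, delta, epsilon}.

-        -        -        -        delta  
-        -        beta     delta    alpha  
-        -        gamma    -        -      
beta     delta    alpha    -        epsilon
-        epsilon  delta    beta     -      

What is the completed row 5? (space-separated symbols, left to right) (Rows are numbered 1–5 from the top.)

(r1,c3): row 1 has {delta}; column 3 has {alpha,beta,gamma,delta}, so it must be epsilon.
(r2,c2): row 2 has {alpha,beta,delta}; column 2 has {delta,epsilon}, so it must be gamma.
(r3,c5): row 3 has {gamma}; column 5 has {alpha,delta,epsilon}, so it must be beta.
(r4,c4): row 4 has {alpha,beta,delta,epsilon}; column 4 has {beta,delta}, so it must be gamma.
(r5,c5): row 5 has {beta,delta,epsilon}; column 5 has {alpha,beta,delta,epsilon}, so it must be gamma.
(r1,c4): row 1 has {delta,epsilon}; column 4 has {beta,gamma,delta}, so it must be alpha.
(r2,c1): row 2 has {alpha,beta,gamma,delta}; column 1 has {beta}, so it must be epsilon.
(r3,c2): row 3 has {beta,gamma}; column 2 has {gamma,delta,epsilon}, so it must be alpha.
(r3,c4): row 3 has {alpha,beta,gamma}; column 4 has {alpha,beta,gamma,delta}, so it must be epsilon.
(r5,c1): row 5 has {beta,gamma,delta,epsilon}; column 1 has {beta,epsilon}, so it must be alpha.

alpha epsilon delta beta gamma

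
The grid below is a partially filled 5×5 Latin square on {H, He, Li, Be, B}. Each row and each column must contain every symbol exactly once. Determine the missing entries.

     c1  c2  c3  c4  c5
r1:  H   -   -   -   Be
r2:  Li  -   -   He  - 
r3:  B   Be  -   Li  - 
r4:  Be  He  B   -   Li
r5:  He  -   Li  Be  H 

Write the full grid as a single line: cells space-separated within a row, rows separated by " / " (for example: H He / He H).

row 1 has {H,Be}; column 3 has {Li,B} — only He is left for (r1,c3).
row 1 has {H,He,Be}; column 4 has {He,Li,Be} — only B is left for (r1,c4).
row 2 has {He,Li}; column 5 has {H,Li,Be} — only B is left for (r2,c5).
row 3 has {Li,Be,B}; column 3 has {He,Li,B} — only H is left for (r3,c3).
row 3 has {H,Li,Be,B}; column 5 has {H,Li,Be,B} — only He is left for (r3,c5).
row 4 has {He,Li,Be,B}; column 4 has {He,Li,Be,B} — only H is left for (r4,c4).
row 5 has {H,He,Li,Be}; column 2 has {He,Be} — only B is left for (r5,c2).
row 1 has {H,He,Be,B}; column 2 has {He,Be,B} — only Li is left for (r1,c2).
row 2 has {He,Li,B}; column 2 has {He,Li,Be,B} — only H is left for (r2,c2).
row 2 has {H,He,Li,B}; column 3 has {H,He,Li,B} — only Be is left for (r2,c3).

H Li He B Be / Li H Be He B / B Be H Li He / Be He B H Li / He B Li Be H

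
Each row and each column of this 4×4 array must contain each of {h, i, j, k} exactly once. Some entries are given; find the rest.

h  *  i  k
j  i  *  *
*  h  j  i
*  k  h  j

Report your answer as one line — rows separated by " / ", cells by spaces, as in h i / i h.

h j i k / j i k h / k h j i / i k h j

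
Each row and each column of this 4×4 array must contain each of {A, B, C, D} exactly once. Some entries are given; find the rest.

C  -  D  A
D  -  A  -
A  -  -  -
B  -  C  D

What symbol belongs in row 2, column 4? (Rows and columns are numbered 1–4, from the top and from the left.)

B

(r1,c2) = B
(r2,c2) = C
(r2,c4) = B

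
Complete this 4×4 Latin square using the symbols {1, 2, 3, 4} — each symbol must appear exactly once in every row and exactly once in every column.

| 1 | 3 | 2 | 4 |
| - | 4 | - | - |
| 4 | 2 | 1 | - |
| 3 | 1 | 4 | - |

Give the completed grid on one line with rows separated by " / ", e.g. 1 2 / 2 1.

1 3 2 4 / 2 4 3 1 / 4 2 1 3 / 3 1 4 2

At row 2, column 1: row 2 has {4}; column 1 has {1,3,4}; that leaves 2.
At row 2, column 3: row 2 has {2,4}; column 3 has {1,2,4}; that leaves 3.
At row 2, column 4: row 2 has {2,3,4}; column 4 has {4}; that leaves 1.
At row 3, column 4: row 3 has {1,2,4}; column 4 has {1,4}; that leaves 3.
At row 4, column 4: row 4 has {1,3,4}; column 4 has {1,3,4}; that leaves 2.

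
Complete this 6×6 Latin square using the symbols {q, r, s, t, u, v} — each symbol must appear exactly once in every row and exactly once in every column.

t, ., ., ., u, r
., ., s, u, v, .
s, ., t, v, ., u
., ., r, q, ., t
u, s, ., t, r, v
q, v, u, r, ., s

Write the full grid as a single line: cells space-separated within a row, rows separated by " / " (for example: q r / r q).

t q v s u r / r t s u v q / s r t v q u / v u r q s t / u s q t r v / q v u r t s

row 1 has {r,t,u}; column 2 has {s,v} — only q is left for (r1,c2).
row 1 has {q,r,t,u}; column 3 has {r,s,t,u} — only v is left for (r1,c3).
row 1 has {q,r,t,u,v}; column 4 has {q,r,t,u,v} — only s is left for (r1,c4).
row 2 has {s,u,v}; column 1 has {q,s,t,u} — only r is left for (r2,c1).
row 2 has {r,s,u,v}; column 2 has {q,s,v} — only t is left for (r2,c2).
row 2 has {r,s,t,u,v}; column 6 has {r,s,t,u,v} — only q is left for (r2,c6).
row 3 has {s,t,u,v}; column 2 has {q,s,t,v} — only r is left for (r3,c2).
row 3 has {r,s,t,u,v}; column 5 has {r,u,v} — only q is left for (r3,c5).
row 4 has {q,r,t}; column 1 has {q,r,s,t,u} — only v is left for (r4,c1).
row 4 has {q,r,t,v}; column 2 has {q,r,s,t,v} — only u is left for (r4,c2).
row 4 has {q,r,t,u,v}; column 5 has {q,r,u,v} — only s is left for (r4,c5).
row 5 has {r,s,t,u,v}; column 3 has {r,s,t,u,v} — only q is left for (r5,c3).
row 6 has {q,r,s,u,v}; column 5 has {q,r,s,u,v} — only t is left for (r6,c5).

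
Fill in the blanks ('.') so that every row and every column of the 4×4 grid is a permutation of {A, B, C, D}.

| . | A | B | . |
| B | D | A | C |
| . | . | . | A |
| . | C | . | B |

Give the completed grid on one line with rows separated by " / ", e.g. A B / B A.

C A B D / B D A C / D B C A / A C D B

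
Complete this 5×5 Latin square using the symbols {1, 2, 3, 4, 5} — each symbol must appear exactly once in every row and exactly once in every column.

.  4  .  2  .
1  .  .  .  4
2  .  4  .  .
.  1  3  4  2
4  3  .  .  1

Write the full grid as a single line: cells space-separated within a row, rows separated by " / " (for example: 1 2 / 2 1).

3 4 1 2 5 / 1 2 5 3 4 / 2 5 4 1 3 / 5 1 3 4 2 / 4 3 2 5 1

(r3,c2): row 3 has {2,4}; column 2 has {1,3,4}, so it must be 5.
(r3,c5): row 3 has {2,4,5}; column 5 has {1,2,4}, so it must be 3.
(r4,c1): row 4 has {1,2,3,4}; column 1 has {1,2,4}, so it must be 5.
(r5,c4): row 5 has {1,3,4}; column 4 has {2,4}, so it must be 5.
(r1,c1): row 1 has {2,4}; column 1 has {1,2,4,5}, so it must be 3.
(r1,c5): row 1 has {2,3,4}; column 5 has {1,2,3,4}, so it must be 5.
(r2,c2): row 2 has {1,4}; column 2 has {1,3,4,5}, so it must be 2.
(r2,c3): row 2 has {1,2,4}; column 3 has {3,4}, so it must be 5.
(r2,c4): row 2 has {1,2,4,5}; column 4 has {2,4,5}, so it must be 3.
(r3,c4): row 3 has {2,3,4,5}; column 4 has {2,3,4,5}, so it must be 1.
(r5,c3): row 5 has {1,3,4,5}; column 3 has {3,4,5}, so it must be 2.
(r1,c3): row 1 has {2,3,4,5}; column 3 has {2,3,4,5}, so it must be 1.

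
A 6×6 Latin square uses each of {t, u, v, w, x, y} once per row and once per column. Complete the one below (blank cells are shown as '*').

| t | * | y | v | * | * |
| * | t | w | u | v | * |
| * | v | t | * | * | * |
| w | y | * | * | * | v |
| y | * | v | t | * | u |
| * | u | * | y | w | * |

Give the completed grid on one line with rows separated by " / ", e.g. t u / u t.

t x y v u w / x t w u v y / u v t w y x / w y u x t v / y w v t x u / v u x y w t

At row 2, column 1: row 2 has {t,u,v,w}; column 1 has {t,w,y}; that leaves x.
At row 2, column 6: row 2 has {t,u,v,w,x}; column 6 has {u,v}; that leaves y.
At row 3, column 1: row 3 has {t,v}; column 1 has {t,w,x,y}; that leaves u.
At row 4, column 4: row 4 has {v,w,y}; column 4 has {t,u,v,y}; that leaves x.
At row 5, column 5: row 5 has {t,u,v,y}; column 5 has {v,w}; that leaves x.
At row 6, column 1: row 6 has {u,w,y}; column 1 has {t,u,w,x,y}; that leaves v.
At row 6, column 3: row 6 has {u,v,w,y}; column 3 has {t,v,w,y}; that leaves x.
At row 6, column 6: row 6 has {u,v,w,x,y}; column 6 has {u,v,y}; that leaves t.
At row 1, column 5: row 1 has {t,v,y}; column 5 has {v,w,x}; that leaves u.
At row 3, column 4: row 3 has {t,u,v}; column 4 has {t,u,v,x,y}; that leaves w.
At row 3, column 5: row 3 has {t,u,v,w}; column 5 has {u,v,w,x}; that leaves y.
At row 3, column 6: row 3 has {t,u,v,w,y}; column 6 has {t,u,v,y}; that leaves x.
At row 4, column 3: row 4 has {v,w,x,y}; column 3 has {t,v,w,x,y}; that leaves u.
At row 4, column 5: row 4 has {u,v,w,x,y}; column 5 has {u,v,w,x,y}; that leaves t.
At row 5, column 2: row 5 has {t,u,v,x,y}; column 2 has {t,u,v,y}; that leaves w.
At row 1, column 2: row 1 has {t,u,v,y}; column 2 has {t,u,v,w,y}; that leaves x.
At row 1, column 6: row 1 has {t,u,v,x,y}; column 6 has {t,u,v,x,y}; that leaves w.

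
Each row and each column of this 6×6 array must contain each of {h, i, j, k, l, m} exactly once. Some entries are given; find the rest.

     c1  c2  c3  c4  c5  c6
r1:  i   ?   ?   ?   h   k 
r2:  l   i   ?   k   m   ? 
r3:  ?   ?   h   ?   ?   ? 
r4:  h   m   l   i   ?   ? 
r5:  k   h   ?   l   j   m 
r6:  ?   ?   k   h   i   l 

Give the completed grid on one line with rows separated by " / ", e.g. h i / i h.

(r2,c3) = j
(r2,c6) = h
(r4,c5) = k
(r4,c6) = j
(r5,c3) = i
(r6,c2) = j
(r1,c2) = l
(r1,c3) = m
(r1,c4) = j
(r3,c2) = k
(r3,c4) = m
(r3,c5) = l
(r3,c6) = i
(r6,c1) = m
(r3,c1) = j

i l m j h k / l i j k m h / j k h m l i / h m l i k j / k h i l j m / m j k h i l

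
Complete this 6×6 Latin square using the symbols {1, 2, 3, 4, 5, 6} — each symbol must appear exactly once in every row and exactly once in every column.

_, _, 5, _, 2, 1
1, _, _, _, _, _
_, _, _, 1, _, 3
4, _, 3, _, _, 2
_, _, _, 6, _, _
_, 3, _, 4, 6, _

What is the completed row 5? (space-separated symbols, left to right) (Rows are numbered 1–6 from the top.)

(r1,c4) = 3
(r4,c4) = 5
(r4,c5) = 1
(r6,c6) = 5
(r1,c1) = 6
(r1,c2) = 4
(r2,c4) = 2
(r4,c2) = 6
(r5,c6) = 4
(r6,c1) = 2
(r6,c3) = 1
(r2,c2) = 5
(r2,c6) = 6
(r3,c1) = 5
(r3,c2) = 2
(r3,c5) = 4
(r5,c1) = 3
(r5,c2) = 1
(r5,c3) = 2
(r5,c5) = 5

3 1 2 6 5 4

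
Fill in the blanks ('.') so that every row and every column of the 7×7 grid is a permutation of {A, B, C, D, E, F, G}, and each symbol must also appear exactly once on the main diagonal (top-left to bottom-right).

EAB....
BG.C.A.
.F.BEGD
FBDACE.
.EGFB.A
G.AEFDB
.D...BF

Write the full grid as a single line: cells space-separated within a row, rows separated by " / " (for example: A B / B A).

E A B D G F C / B G F C D A E / A F C B E G D / F B D A C E G / D E G F B C A / G C A E F D B / C D E G A B F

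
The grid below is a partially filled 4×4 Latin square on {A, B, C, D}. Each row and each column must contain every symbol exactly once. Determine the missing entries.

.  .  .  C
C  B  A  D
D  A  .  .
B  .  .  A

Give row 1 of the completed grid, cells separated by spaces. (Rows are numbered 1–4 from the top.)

A D B C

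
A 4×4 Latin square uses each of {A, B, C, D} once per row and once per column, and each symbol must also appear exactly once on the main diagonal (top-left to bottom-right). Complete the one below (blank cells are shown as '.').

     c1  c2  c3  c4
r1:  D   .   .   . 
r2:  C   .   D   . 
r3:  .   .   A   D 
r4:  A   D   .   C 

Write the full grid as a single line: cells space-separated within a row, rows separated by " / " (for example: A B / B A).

D A C B / C B D A / B C A D / A D B C

(r2,c2) = B
(r2,c4) = A
(r3,c1) = B
(r3,c2) = C
(r4,c3) = B
(r1,c2) = A
(r1,c3) = C
(r1,c4) = B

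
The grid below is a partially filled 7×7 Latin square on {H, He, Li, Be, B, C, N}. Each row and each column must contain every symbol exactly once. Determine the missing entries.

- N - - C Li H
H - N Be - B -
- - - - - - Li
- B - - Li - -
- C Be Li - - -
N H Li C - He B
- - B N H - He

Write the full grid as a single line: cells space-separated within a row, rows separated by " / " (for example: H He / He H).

(r1,c3): row 1 has {H,Li,C,N}; column 3 has {Li,Be,B,N}, so it must be He.
(r1,c4): row 1 has {H,He,Li,C,N}; column 4 has {Li,Be,C,N}, so it must be B.
(r2,c5): row 2 has {H,Be,B,N}; column 5 has {H,Li,C}, so it must be He.
(r2,c7): row 2 has {H,He,Be,B,N}; column 7 has {H,He,Li,B}, so it must be C.
(r5,c7): row 5 has {Li,Be,C}; column 7 has {H,He,Li,B,C}, so it must be N.
(r6,c5): row 6 has {H,He,Li,B,C,N}; column 5 has {H,He,Li,C}, so it must be Be.
(r1,c1): row 1 has {H,He,Li,B,C,N}; column 1 has {H,N}, so it must be Be.
(r2,c2): row 2 has {H,He,Be,B,C,N}; column 2 has {H,B,C,N}, so it must be Li.
(r4,c7): row 4 has {Li,B}; column 7 has {H,He,Li,B,C,N}, so it must be Be.
(r5,c5): row 5 has {Li,Be,C,N}; column 5 has {H,He,Li,Be,C}, so it must be B.
(r5,c6): row 5 has {Li,Be,B,C,N}; column 6 has {He,Li,B}, so it must be H.
(r7,c2): row 7 has {H,He,B,N}; column 2 has {H,Li,B,C,N}, so it must be Be.
(r7,c6): row 7 has {H,He,Be,B,N}; column 6 has {H,He,Li,B}, so it must be C.
(r3,c2): row 3 has {Li}; column 2 has {H,Li,Be,B,C,N}, so it must be He.
(r3,c4): row 3 has {He,Li}; column 4 has {Li,Be,B,C,N}, so it must be H.
(r3,c5): row 3 has {H,He,Li}; column 5 has {H,He,Li,Be,B,C}, so it must be N.
(r3,c6): row 3 has {H,He,Li,N}; column 6 has {H,He,Li,B,C}, so it must be Be.
(r4,c4): row 4 has {Li,Be,B}; column 4 has {H,Li,Be,B,C,N}, so it must be He.
(r4,c6): row 4 has {He,Li,Be,B}; column 6 has {H,He,Li,Be,B,C}, so it must be N.
(r5,c1): row 5 has {H,Li,Be,B,C,N}; column 1 has {H,Be,N}, so it must be He.
(r7,c1): row 7 has {H,He,Be,B,C,N}; column 1 has {H,He,Be,N}, so it must be Li.
(r3,c3): row 3 has {H,He,Li,Be,N}; column 3 has {He,Li,Be,B,N}, so it must be C.
(r4,c1): row 4 has {He,Li,Be,B,N}; column 1 has {H,He,Li,Be,N}, so it must be C.
(r4,c3): row 4 has {He,Li,Be,B,C,N}; column 3 has {He,Li,Be,B,C,N}, so it must be H.
(r3,c1): row 3 has {H,He,Li,Be,C,N}; column 1 has {H,He,Li,Be,C,N}, so it must be B.

Be N He B C Li H / H Li N Be He B C / B He C H N Be Li / C B H He Li N Be / He C Be Li B H N / N H Li C Be He B / Li Be B N H C He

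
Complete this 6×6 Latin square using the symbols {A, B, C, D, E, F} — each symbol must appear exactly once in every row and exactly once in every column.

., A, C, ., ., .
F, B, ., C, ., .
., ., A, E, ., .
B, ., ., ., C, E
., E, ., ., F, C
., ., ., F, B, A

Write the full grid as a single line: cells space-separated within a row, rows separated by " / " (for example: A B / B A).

(r2,c6) = D
(r3,c5) = D
(r1,c5) = E
(r2,c3) = E
(r2,c5) = A
(r3,c1) = C
(r3,c2) = F
(r3,c6) = B
(r4,c2) = D
(r4,c3) = F
(r4,c4) = A
(r6,c2) = C
(r6,c3) = D
(r1,c1) = D
(r1,c4) = B
(r1,c6) = F
(r5,c1) = A
(r5,c3) = B
(r5,c4) = D
(r6,c1) = E

D A C B E F / F B E C A D / C F A E D B / B D F A C E / A E B D F C / E C D F B A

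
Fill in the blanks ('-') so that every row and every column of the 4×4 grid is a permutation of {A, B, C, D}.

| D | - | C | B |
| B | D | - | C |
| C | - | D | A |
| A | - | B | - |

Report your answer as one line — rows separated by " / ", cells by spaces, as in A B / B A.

D A C B / B D A C / C B D A / A C B D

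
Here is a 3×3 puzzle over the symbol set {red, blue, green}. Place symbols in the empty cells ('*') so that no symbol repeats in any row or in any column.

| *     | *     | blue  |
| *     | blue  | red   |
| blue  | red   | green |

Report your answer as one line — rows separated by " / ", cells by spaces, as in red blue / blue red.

red green blue / green blue red / blue red green

At row 1, column 2: row 1 has {blue}; column 2 has {red,blue}; that leaves green.
At row 2, column 1: row 2 has {red,blue}; column 1 has {blue}; that leaves green.
At row 1, column 1: row 1 has {blue,green}; column 1 has {blue,green}; that leaves red.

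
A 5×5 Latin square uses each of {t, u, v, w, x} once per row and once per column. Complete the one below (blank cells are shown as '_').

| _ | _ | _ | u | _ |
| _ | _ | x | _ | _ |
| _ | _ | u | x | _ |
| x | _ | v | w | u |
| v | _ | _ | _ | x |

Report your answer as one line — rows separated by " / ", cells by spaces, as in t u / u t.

w x t u v / u w x v t / t v u x w / x t v w u / v u w t x

Cell (r4,c2): row 4 has {u,v,w,x}; column 2 is empty so far → t.
Cell (r5,c4): row 5 has {v,x}; column 4 has {u,w,x} → t.
Cell (r2,c4): row 2 has {x}; column 4 has {t,u,w,x} → v.
Cell (r5,c3): row 5 has {t,v,x}; column 3 has {u,v,x} → w.
Cell (r1,c3): row 1 has {u}; column 3 has {u,v,w,x} → t.
Cell (r5,c2): row 5 has {t,v,w,x}; column 2 has {t} → u.
Cell (r1,c1): row 1 has {t,u}; column 1 has {v,x} → w.
Cell (r1,c5): row 1 has {t,u,w}; column 5 has {u,x} → v.
Cell (r2,c2): row 2 has {v,x}; column 2 has {t,u} → w.
Cell (r2,c5): row 2 has {v,w,x}; column 5 has {u,v,x} → t.
Cell (r3,c1): row 3 has {u,x}; column 1 has {v,w,x} → t.
Cell (r3,c2): row 3 has {t,u,x}; column 2 has {t,u,w} → v.
Cell (r3,c5): row 3 has {t,u,v,x}; column 5 has {t,u,v,x} → w.
Cell (r1,c2): row 1 has {t,u,v,w}; column 2 has {t,u,v,w} → x.
Cell (r2,c1): row 2 has {t,v,w,x}; column 1 has {t,v,w,x} → u.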